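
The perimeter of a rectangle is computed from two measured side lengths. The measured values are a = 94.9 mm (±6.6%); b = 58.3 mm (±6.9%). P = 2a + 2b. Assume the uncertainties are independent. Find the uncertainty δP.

For a sum/difference, combine absolute errors in quadrature:
  (2·δa)² = 157;  (2·δb)² = 64.7
δP = √(222) = 14.9 mm

14.9 mm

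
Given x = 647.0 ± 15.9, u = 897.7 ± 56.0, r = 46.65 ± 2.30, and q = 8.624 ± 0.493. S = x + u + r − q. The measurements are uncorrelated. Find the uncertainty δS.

Absolute uncertainties add in quadrature for a linear combination:
  (δx)² = 253;  (δu)² = 3140;  (δr)² = 5.29;  (δq)² = 0.243
δS = √(3390) = 58.3

58.3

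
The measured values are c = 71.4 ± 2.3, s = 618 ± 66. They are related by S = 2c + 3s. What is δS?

198

For a sum/difference, combine absolute errors in quadrature:
  (2·δc)² = 21.2;  (3·δs)² = 39200
δS = √(39200) = 198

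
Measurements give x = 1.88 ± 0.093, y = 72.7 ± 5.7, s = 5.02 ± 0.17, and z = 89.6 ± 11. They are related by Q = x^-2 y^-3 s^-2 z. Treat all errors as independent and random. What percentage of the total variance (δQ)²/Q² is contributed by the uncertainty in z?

(δQ/Q)² = (-2·δx/x)² + (-3·δy/y)² + (-2·δs/s)² + (1·δz/z)²
  x term: (-2×0.0495)² = 0.00979
  y term: (-3×0.0784)² = 0.0553
  s term: (-2×0.0339)² = 0.00459
  z term: (1×0.123)² = 0.0151
Total = 0.0848. Share from z = 0.0151/0.0848 = 0.178.

17.8%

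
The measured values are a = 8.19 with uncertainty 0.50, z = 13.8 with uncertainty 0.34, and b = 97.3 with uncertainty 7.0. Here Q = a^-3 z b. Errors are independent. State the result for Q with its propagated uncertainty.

2.44 ± 0.485

Q is a product of powers, so relative uncertainties combine in quadrature:
  (-3·δa/a)² = (-3×0.0611)² = 0.0335;  (1·δz/z)² = (1×0.0246)² = 0.000607;  (1·δb/b)² = (1×0.0719)² = 0.00518
δQ/Q = √(0.0393) = 0.198
Q = 2.44, so δQ = 0.198 × 2.44 = 0.485.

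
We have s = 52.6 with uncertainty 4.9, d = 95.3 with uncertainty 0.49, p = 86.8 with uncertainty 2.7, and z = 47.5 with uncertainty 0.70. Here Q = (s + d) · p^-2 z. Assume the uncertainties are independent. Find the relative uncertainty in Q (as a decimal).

0.0721

Let u = s + d = 148. δu = √(δs² + δd²) = √(24.0 + 0.240) = 4.92, so δu/u = 0.0333.
Q is then a monomial in u, p, z:
δQ/Q = √((δu/u)² + (-2·δp/p)² + (1·δz/z)²) = √(0.00111 + 0.00387 + 0.000217) = 0.0721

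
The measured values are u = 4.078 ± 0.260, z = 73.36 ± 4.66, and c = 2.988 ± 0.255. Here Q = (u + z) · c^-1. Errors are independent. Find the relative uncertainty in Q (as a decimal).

0.104

Let w = u + z = 77.44. δw = √(δu² + δz²) = √(0.0676 + 21.7) = 4.67, so δw/w = 0.0603.
Q is then a monomial in w, c:
δQ/Q = √((δw/w)² + (-1·δc/c)²) = √(0.00363 + 0.00728) = 0.104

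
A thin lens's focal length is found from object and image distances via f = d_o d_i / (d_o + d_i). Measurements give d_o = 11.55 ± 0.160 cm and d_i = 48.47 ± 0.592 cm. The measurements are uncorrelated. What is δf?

0.107 cm

∂f/∂d_o = (d_i/(d_o+d_i))² = 0.652;  ∂f/∂d_i = (d_o/(d_o+d_i))² = 0.0370
δf = √((∂f/∂d_o · δd_o)² + (∂f/∂d_i · δd_i)²) = √(0.0109 + 0.000481) = 0.107 cm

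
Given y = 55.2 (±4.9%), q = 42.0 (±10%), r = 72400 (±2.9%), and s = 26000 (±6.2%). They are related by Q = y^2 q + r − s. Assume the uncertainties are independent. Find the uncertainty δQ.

Let p = y^2·q = 1.28e+05. δp/p = √((2·δy/y)² + (1·δq/q)²) = √(0.00960 + 0.0100) = 0.140, so δp = 17900.
Q = p + r − s: δQ = √(δp² + δr² + δs²) = √(3.21e+08 + 4.41e+06 + 2.6e+06) = 18100

18100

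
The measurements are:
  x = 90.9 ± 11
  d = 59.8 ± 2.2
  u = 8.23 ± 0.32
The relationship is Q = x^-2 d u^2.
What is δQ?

0.126

Each factor contributes (exponent × relative error)² to (δQ/Q)²:
  (-2·δx/x)² = (-2×0.121)² = 0.0586;  (1·δd/d)² = (1×0.0368)² = 0.00135;  (2·δu/u)² = (2×0.0389)² = 0.00605
δQ/Q = √(0.0660) = 0.257
Q = 0.490, so δQ = 0.257 × 0.490 = 0.126.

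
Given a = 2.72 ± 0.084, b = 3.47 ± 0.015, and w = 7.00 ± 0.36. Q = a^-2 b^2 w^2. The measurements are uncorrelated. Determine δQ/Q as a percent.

12.0%

Each factor contributes (exponent × relative error)² to (δQ/Q)²:
  (-2·δa/a)² = (-2×0.0309)² = 0.00381;  (2·δb/b)² = (2×0.00432)² = 7.47e-05;  (2·δw/w)² = (2×0.0514)² = 0.0106
δQ/Q = √(0.0145) = 0.120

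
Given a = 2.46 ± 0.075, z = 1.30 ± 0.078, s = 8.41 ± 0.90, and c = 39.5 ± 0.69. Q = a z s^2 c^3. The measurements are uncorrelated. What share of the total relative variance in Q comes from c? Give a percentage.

(δQ/Q)² = (1·δa/a)² + (1·δz/z)² + (2·δs/s)² + (3·δc/c)²
  a term: (1×0.0305)² = 0.000930
  z term: (1×0.0600)² = 0.00360
  s term: (2×0.107)² = 0.0458
  c term: (3×0.0175)² = 0.00275
Total = 0.0531. Share from c = 0.00275/0.0531 = 0.0517.

5.17%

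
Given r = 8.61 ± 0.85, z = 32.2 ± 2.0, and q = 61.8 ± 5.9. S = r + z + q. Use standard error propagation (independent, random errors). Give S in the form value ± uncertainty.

103 ± 6.29

For a sum/difference, combine absolute errors in quadrature:
  (δr)² = 0.722;  (δz)² = 4.00;  (δq)² = 34.8
δS = √(39.5) = 6.29
S = 103.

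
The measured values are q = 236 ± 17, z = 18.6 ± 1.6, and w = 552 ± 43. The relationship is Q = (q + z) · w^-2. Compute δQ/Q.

Let u = q + z = 255. δu = √(δq² + δz²) = √(289 + 2.56) = 17.1, so δu/u = 0.0671.
Q is then a monomial in u, w:
δQ/Q = √((δu/u)² + (-2·δw/w)²) = √(0.00450 + 0.0243) = 0.170

0.170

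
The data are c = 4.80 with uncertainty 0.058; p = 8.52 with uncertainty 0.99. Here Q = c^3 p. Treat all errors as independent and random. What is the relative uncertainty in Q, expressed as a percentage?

12.2%

Relative error in a monomial: (δQ/Q)² = Σ (nᵢ · δxᵢ/xᵢ)².
  (3·δc/c)² = (3×0.0121)² = 0.00131;  (1·δp/p)² = (1×0.116)² = 0.0135
δQ/Q = √(0.0148) = 0.122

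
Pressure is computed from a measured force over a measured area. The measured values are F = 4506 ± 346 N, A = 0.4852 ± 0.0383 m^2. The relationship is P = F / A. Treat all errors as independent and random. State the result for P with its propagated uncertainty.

9287 ± 1020 Pa

Each factor contributes (exponent × relative error)² to (δP/P)²:
  (1·δF/F)² = (1×0.0768)² = 0.00590;  (-1·δA/A)² = (-1×0.0789)² = 0.00623
δP/P = √(0.0121) = 0.110
P = 9287 Pa, so δP = 0.110 × 9287 = 1020 Pa.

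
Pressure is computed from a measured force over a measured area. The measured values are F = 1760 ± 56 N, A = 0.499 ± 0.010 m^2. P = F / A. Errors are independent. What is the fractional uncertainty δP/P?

For a monomial P ∝ F, A^-1, fractional errors add in quadrature:
  (1·δF/F)² = (1×0.0318)² = 0.00101;  (-1·δA/A)² = (-1×0.0200)² = 0.000402
δP/P = √(0.00141) = 0.0376

0.0376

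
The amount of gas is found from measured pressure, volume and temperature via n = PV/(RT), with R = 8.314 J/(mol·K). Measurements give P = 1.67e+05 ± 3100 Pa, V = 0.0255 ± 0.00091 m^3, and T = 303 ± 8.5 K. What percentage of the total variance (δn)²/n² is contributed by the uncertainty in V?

53.0%

(δn/n)² = (1·δP/P)² + (1·δV/V)² + (-1·δT/T)²
  P term: (1×0.0186)² = 0.000345
  V term: (1×0.0357)² = 0.00127
  T term: (-1×0.0281)² = 0.000787
Total = 0.00241. Share from V = 0.00127/0.00241 = 0.530.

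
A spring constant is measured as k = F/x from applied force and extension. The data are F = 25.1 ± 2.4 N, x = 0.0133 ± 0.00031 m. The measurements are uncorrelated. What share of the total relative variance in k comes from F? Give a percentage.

(δk/k)² = (1·δF/F)² + (-1·δx/x)²
  F term: (1×0.0956)² = 0.00914
  x term: (-1×0.0233)² = 0.000543
Total = 0.00969. Share from F = 0.00914/0.00969 = 0.944.

94.4%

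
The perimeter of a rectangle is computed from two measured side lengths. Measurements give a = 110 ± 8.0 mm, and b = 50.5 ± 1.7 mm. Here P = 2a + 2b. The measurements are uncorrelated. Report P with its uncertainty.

Absolute uncertainties add in quadrature for a linear combination:
  (2·δa)² = 256;  (2·δb)² = 11.6
δP = √(268) = 16.4 mm
P = 321 mm.

321 ± 16.4 mm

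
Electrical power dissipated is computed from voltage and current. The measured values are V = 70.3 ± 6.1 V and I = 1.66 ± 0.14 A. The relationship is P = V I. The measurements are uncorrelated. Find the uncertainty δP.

Each factor contributes (exponent × relative error)² to (δP/P)²:
  (1·δV/V)² = (1×0.0868)² = 0.00753;  (1·δI/I)² = (1×0.0843)² = 0.00711
δP/P = √(0.0146) = 0.121
P = 117 W, so δP = 0.121 × 117 = 14.1 W.

14.1 W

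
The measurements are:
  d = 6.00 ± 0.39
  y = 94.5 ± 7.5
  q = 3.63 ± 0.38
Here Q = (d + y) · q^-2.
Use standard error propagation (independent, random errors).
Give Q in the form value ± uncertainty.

Let u = d + y = 100. δu = √(δd² + δy²) = √(0.152 + 56.2) = 7.51, so δu/u = 0.0747.
Q is then a monomial in u, q:
δQ/Q = √((δu/u)² + (-2·δq/q)²) = √(0.00558 + 0.0438) = 0.222
Q = 7.63, so δQ = 0.222 × 7.63 = 1.70.

7.63 ± 1.70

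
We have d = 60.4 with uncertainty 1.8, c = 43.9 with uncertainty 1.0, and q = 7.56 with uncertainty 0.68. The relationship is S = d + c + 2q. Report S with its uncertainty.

Absolute uncertainties add in quadrature for a linear combination:
  (δd)² = 3.24;  (δc)² = 1.00;  (2·δq)² = 1.85
δS = √(6.09) = 2.47
S = 119.

119 ± 2.47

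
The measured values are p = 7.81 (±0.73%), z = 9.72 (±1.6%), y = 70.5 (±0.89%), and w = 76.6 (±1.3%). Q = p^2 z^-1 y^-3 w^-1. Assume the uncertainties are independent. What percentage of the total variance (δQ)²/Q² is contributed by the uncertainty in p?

(δQ/Q)² = (2·δp/p)² + (-1·δz/z)² + (-3·δy/y)² + (-1·δw/w)²
  p term: (2×0.00730)² = 0.000213
  z term: (-1×0.0160)² = 0.000256
  y term: (-3×0.00890)² = 0.000713
  w term: (-1×0.0130)² = 0.000169
Total = 0.00135. Share from p = 0.000213/0.00135 = 0.158.

15.8%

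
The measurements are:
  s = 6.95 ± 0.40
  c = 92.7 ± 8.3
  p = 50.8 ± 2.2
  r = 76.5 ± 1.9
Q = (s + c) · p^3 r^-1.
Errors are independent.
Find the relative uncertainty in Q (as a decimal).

0.156

Let u = s + c = 99.7. δu = √(δs² + δc²) = √(0.160 + 68.9) = 8.31, so δu/u = 0.0834.
Q is then a monomial in u, p, r:
δQ/Q = √((δu/u)² + (3·δp/p)² + (-1·δr/r)²) = √(0.00695 + 0.0169 + 0.000617) = 0.156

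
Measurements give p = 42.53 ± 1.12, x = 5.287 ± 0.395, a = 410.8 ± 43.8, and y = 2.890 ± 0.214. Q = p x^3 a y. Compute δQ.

1.94e+06

Since Q is a product/quotient, work with relative uncertainties:
  (1·δp/p)² = (1×0.0263)² = 0.000693;  (3·δx/x)² = (3×0.0747)² = 0.0502;  (1·δa/a)² = (1×0.107)² = 0.0114;  (1·δy/y)² = (1×0.0740)² = 0.00548
δQ/Q = √(0.0678) = 0.260
Q = 7.462e+06, so δQ = 0.260 × 7.462e+06 = 1.94e+06.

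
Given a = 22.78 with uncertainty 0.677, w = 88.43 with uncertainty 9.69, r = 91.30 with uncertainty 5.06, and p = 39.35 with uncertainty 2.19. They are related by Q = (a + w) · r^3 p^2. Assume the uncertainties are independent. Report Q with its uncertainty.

(1.311 ± 0.286) × 10^11

Let u = a + w = 111.2. δu = √(δa² + δw²) = √(0.458 + 93.9) = 9.71, so δu/u = 0.0873.
Q is then a monomial in u, r, p:
δQ/Q = √((δu/u)² + (3·δr/r)² + (2·δp/p)²) = √(0.00763 + 0.0276 + 0.0124) = 0.218
Q = 1.311e+11, so δQ = 0.218 × 1.311e+11 = 2.86e+10.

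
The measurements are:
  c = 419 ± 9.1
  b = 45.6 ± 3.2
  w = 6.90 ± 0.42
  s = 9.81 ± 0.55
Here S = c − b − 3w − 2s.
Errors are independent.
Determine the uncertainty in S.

9.79

For a sum/difference, combine absolute errors in quadrature:
  (δc)² = 82.8;  (δb)² = 10.2;  (3·δw)² = 1.59;  (2·δs)² = 1.21
δS = √(95.8) = 9.79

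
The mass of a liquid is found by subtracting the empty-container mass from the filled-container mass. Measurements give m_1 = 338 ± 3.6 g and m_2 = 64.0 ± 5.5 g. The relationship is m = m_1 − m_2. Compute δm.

Each term contributes (cᵢ δxᵢ)² to (δm)²:
  (δm_1)² = 13.0;  (δm_2)² = 30.2
δm = √(43.2) = 6.57 g

6.57 g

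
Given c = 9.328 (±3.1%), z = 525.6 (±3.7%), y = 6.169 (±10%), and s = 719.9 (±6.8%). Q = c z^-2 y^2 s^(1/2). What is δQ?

Each factor contributes (exponent × relative error)² to (δQ/Q)²:
  (1·δc/c)² = (1×0.0310)² = 0.000961;  (-2·δz/z)² = (-2×0.0370)² = 0.00548;  (2·δy/y)² = (2×0.100)² = 0.0400;  (½·δs/s)² = (0.5×0.0680)² = 0.00116
δQ/Q = √(0.0476) = 0.218
Q = 0.03448, so δQ = 0.218 × 0.03448 = 0.00752.

0.00752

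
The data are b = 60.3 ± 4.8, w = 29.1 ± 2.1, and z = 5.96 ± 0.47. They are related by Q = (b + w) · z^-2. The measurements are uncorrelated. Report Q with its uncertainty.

2.52 ± 0.423

Let u = b + w = 89.4. δu = √(δb² + δw²) = √(23.0 + 4.41) = 5.24, so δu/u = 0.0586.
Q is then a monomial in u, z:
δQ/Q = √((δu/u)² + (-2·δz/z)²) = √(0.00343 + 0.0249) = 0.168
Q = 2.52, so δQ = 0.168 × 2.52 = 0.423.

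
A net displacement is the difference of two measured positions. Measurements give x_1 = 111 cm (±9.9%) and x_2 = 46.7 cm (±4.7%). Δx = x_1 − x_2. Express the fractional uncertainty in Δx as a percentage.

For a sum/difference, combine absolute errors in quadrature:
  (δx_1)² = 121;  (δx_2)² = 4.82
δΔx = √(126) = 11.2 cm
Δx = 64.3 cm, so δΔx/Δx = 11.2/64.3 = 0.174.

17.4%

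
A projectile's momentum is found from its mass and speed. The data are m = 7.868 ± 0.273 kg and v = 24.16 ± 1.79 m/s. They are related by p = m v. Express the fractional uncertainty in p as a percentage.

8.18%

Since p is a product/quotient, work with relative uncertainties:
  (1·δm/m)² = (1×0.0347)² = 0.00120;  (1·δv/v)² = (1×0.0741)² = 0.00549
δp/p = √(0.00669) = 0.0818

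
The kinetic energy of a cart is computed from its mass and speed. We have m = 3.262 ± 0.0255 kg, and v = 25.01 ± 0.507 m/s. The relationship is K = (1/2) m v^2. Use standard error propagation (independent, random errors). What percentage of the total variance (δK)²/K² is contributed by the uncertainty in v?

96.4%

(δK/K)² = (1·δm/m)² + (2·δv/v)²
  m term: (1×0.00782)² = 6.11e-05
  v term: (2×0.0203)² = 0.00164
Total = 0.00170. Share from v = 0.00164/0.00170 = 0.964.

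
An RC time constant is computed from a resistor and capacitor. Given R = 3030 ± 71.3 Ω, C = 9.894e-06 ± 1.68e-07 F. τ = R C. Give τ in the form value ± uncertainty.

Since τ is a product/quotient, work with relative uncertainties:
  (1·δR/R)² = (1×0.0235)² = 0.000554;  (1·δC/C)² = (1×0.0170)² = 0.000288
δτ/τ = √(0.000842) = 0.0290
τ = 0.02998 s, so δτ = 0.0290 × 0.02998 = 0.000870 s.

0.02998 ± 0.000870 s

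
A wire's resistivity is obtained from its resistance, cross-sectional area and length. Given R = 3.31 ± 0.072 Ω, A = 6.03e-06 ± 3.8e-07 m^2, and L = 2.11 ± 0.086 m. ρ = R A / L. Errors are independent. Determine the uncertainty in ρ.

Relative error in a monomial: (δρ/ρ)² = Σ (nᵢ · δxᵢ/xᵢ)².
  (1·δR/R)² = (1×0.0218)² = 0.000473;  (1·δA/A)² = (1×0.0630)² = 0.00397;  (-1·δL/L)² = (-1×0.0408)² = 0.00166
δρ/ρ = √(0.00611) = 0.0781
ρ = 9.46e-06 Ω·m, so δρ = 0.0781 × 9.46e-06 = 7.39e-07 Ω·m.

7.39e-07 Ω·m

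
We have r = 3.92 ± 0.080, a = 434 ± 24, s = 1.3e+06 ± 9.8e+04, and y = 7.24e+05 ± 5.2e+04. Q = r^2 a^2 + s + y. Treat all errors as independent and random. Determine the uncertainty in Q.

Let p = r^2·a^2 = 2.89e+06. δp/p = √((2·δr/r)² + (2·δa/a)²) = √(0.00167 + 0.0122) = 0.118, so δp = 3.41e+05.
Q = p + s + y: δQ = √(δp² + δs² + δy²) = √(1.16e+11 + 9.6e+09 + 2.7e+09) = 3.59e+05

3.59e+05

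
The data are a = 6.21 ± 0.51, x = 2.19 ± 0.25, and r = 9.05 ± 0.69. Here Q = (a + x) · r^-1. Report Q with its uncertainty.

Let u = a + x = 8.40. δu = √(δa² + δx²) = √(0.260 + 0.0625) = 0.568, so δu/u = 0.0676.
Q is then a monomial in u, r:
δQ/Q = √((δu/u)² + (-1·δr/r)²) = √(0.00457 + 0.00581) = 0.102
Q = 0.928, so δQ = 0.102 × 0.928 = 0.0946.

0.928 ± 0.0946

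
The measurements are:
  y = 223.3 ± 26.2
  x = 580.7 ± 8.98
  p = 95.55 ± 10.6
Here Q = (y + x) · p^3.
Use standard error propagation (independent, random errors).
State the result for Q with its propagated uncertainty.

Let u = y + x = 804.0. δu = √(δy² + δx²) = √(686 + 80.6) = 27.7, so δu/u = 0.0344.
Q is then a monomial in u, p:
δQ/Q = √((δu/u)² + (3·δp/p)²) = √(0.00119 + 0.111) = 0.335
Q = 7.014e+08, so δQ = 0.335 × 7.014e+08 = 2.35e+08.

(7.014 ± 2.35) × 10^8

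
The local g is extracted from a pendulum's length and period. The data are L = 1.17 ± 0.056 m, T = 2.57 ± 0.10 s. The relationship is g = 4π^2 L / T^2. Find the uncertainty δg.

0.639 m/s^2

Relative error in a monomial: (δg/g)² = Σ (nᵢ · δxᵢ/xᵢ)².
  (1·δL/L)² = (1×0.0479)² = 0.00229;  (-2·δT/T)² = (-2×0.0389)² = 0.00606
δg/g = √(0.00835) = 0.0914
g = 6.99 m/s^2, so δg = 0.0914 × 6.99 = 0.639 m/s^2.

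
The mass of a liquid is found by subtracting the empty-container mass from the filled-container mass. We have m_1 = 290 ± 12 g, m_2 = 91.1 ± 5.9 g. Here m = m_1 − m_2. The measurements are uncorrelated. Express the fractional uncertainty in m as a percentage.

Each term contributes (cᵢ δxᵢ)² to (δm)²:
  (δm_1)² = 144;  (δm_2)² = 34.8
δm = √(179) = 13.4 g
m = 199 g, so δm/m = 13.4/199 = 0.0672.

6.72%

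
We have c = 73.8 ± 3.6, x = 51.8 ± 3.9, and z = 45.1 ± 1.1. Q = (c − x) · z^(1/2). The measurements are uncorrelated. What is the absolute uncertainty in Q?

Let u = c − x = 22.0. δu = √(δc² + δx²) = √(13.0 + 15.2) = 5.31, so δu/u = 0.241.
Q is then a monomial in u, z:
δQ/Q = √((δu/u)² + (½·δz/z)²) = √(0.0582 + 0.000149) = 0.242
Q = 148, so δQ = 0.242 × 148 = 35.7.

35.7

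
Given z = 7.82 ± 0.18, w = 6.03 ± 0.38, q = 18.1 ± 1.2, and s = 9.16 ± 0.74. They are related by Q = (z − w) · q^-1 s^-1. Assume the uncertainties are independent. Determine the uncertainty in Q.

0.00278

Let u = z − w = 1.79. δu = √(δz² + δw²) = √(0.0324 + 0.144) = 0.420, so δu/u = 0.235.
Q is then a monomial in u, q, s:
δQ/Q = √((δu/u)² + (-1·δq/q)² + (-1·δs/s)²) = √(0.0552 + 0.00440 + 0.00653) = 0.257
Q = 0.0108, so δQ = 0.257 × 0.0108 = 0.00278.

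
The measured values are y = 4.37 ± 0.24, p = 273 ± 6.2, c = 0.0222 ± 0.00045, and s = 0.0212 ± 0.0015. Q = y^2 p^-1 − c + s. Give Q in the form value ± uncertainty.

Let w = y^2·p^-1 = 0.0700. δw/w = √((2·δy/y)² + (-1·δp/p)²) = √(0.0121 + 0.000516) = 0.112, so δw = 0.00785.
Q = w − c + s: δQ = √(δw² + δc² + δs²) = √(6.16e-05 + 2.02e-07 + 2.25e-06) = 0.00800
Q = 0.0690.

0.0690 ± 0.00800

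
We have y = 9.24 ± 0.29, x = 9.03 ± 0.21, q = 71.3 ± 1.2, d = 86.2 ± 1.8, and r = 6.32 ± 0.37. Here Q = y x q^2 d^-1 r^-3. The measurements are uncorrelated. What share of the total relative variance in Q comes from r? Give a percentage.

90.9%

(δQ/Q)² = (1·δy/y)² + (1·δx/x)² + (2·δq/q)² + (-1·δd/d)² + (-3·δr/r)²
  y term: (1×0.0314)² = 0.000985
  x term: (1×0.0233)² = 0.000541
  q term: (2×0.0168)² = 0.00113
  d term: (-1×0.0209)² = 0.000436
  r term: (-3×0.0585)² = 0.0308
Total = 0.0339. Share from r = 0.0308/0.0339 = 0.909.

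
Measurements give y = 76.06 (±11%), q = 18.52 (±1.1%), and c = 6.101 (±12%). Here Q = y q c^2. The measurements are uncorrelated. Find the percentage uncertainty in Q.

26.4%

Each factor contributes (exponent × relative error)² to (δQ/Q)²:
  (1·δy/y)² = (1×0.110)² = 0.0121;  (1·δq/q)² = (1×0.0110)² = 0.000121;  (2·δc/c)² = (2×0.120)² = 0.0576
δQ/Q = √(0.0698) = 0.264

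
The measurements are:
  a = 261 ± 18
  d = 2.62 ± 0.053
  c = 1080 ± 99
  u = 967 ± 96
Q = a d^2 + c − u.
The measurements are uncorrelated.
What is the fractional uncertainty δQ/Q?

Let p = a·d^2 = 1790. δp/p = √((1·δa/a)² + (2·δd/d)²) = √(0.00476 + 0.00164) = 0.0800, so δp = 143.
Q = p + c − u: δQ = √(δp² + δc² + δu²) = √(20500 + 9800 + 9220) = 199
Q = 1900, so δQ/Q = 199/1900 = 0.104.

0.104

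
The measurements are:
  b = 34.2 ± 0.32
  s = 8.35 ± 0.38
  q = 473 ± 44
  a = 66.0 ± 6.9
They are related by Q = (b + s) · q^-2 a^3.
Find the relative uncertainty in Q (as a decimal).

0.365

Let u = b + s = 42.6. δu = √(δb² + δs²) = √(0.102 + 0.144) = 0.497, so δu/u = 0.0117.
Q is then a monomial in u, q, a:
δQ/Q = √((δu/u)² + (-2·δq/q)² + (3·δa/a)²) = √(0.000136 + 0.0346 + 0.0984) = 0.365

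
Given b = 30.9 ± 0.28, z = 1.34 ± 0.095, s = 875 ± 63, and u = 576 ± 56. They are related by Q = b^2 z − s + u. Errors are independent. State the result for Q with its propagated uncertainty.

Let p = b^2·z = 1280. δp/p = √((2·δb/b)² + (1·δz/z)²) = √(0.000328 + 0.00503) = 0.0732, so δp = 93.6.
Q = p − s + u: δQ = √(δp² + δs² + δu²) = √(8770 + 3970 + 3140) = 126
Q = 980.

980 ± 126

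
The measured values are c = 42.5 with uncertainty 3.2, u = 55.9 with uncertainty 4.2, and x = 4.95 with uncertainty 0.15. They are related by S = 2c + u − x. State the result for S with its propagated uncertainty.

Each term contributes (cᵢ δxᵢ)² to (δS)²:
  (2·δc)² = 41.0;  (δu)² = 17.6;  (δx)² = 0.0225
δS = √(58.6) = 7.66
S = 136.

136 ± 7.66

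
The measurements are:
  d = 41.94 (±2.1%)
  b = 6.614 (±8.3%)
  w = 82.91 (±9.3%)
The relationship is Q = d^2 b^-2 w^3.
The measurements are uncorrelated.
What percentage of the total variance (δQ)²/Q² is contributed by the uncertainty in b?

25.7%

(δQ/Q)² = (2·δd/d)² + (-2·δb/b)² + (3·δw/w)²
  d term: (2×0.0210)² = 0.00176
  b term: (-2×0.0830)² = 0.0276
  w term: (3×0.0930)² = 0.0778
Total = 0.107. Share from b = 0.0276/0.107 = 0.257.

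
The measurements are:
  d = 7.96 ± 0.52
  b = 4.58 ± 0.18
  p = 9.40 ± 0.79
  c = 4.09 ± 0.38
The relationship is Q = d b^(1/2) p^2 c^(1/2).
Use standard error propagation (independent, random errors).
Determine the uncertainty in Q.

For a monomial Q ∝ d, b^(1/2), p^2, c^(1/2), fractional errors add in quadrature:
  (1·δd/d)² = (1×0.0653)² = 0.00427;  (½·δb/b)² = (0.5×0.0393)² = 0.000386;  (2·δp/p)² = (2×0.0840)² = 0.0283;  (½·δc/c)² = (0.5×0.0929)² = 0.00216
δQ/Q = √(0.0351) = 0.187
Q = 3040, so δQ = 0.187 × 3040 = 570.

570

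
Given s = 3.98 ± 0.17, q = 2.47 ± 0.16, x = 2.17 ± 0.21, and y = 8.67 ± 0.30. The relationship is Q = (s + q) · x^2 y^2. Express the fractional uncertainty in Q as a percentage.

Let u = s + q = 6.45. δu = √(δs² + δq²) = √(0.0289 + 0.0256) = 0.233, so δu/u = 0.0362.
Q is then a monomial in u, x, y:
δQ/Q = √((δu/u)² + (2·δx/x)² + (2·δy/y)²) = √(0.00131 + 0.0375 + 0.00479) = 0.209

20.9%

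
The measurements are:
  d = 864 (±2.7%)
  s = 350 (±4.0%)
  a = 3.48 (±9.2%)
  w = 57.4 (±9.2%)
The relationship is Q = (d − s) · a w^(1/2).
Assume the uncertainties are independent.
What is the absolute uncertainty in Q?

1570

Let u = d − s = 514. δu = √(δd² + δs²) = √(544 + 196) = 27.2, so δu/u = 0.0529.
Q is then a monomial in u, a, w:
δQ/Q = √((δu/u)² + (1·δa/a)² + (½·δw/w)²) = √(0.00280 + 0.00846 + 0.00212) = 0.116
Q = 13600, so δQ = 0.116 × 13600 = 1570.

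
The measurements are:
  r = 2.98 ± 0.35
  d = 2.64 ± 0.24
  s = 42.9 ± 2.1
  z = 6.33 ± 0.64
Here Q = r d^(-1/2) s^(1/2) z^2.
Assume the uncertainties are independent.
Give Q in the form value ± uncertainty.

481 ± 115

Relative error in a monomial: (δQ/Q)² = Σ (nᵢ · δxᵢ/xᵢ)².
  (1·δr/r)² = (1×0.117)² = 0.0138;  (−½·δd/d)² = (-0.5×0.0909)² = 0.00207;  (½·δs/s)² = (0.5×0.0490)² = 0.000599;  (2·δz/z)² = (2×0.101)² = 0.0409
δQ/Q = √(0.0573) = 0.239
Q = 481, so δQ = 0.239 × 481 = 115.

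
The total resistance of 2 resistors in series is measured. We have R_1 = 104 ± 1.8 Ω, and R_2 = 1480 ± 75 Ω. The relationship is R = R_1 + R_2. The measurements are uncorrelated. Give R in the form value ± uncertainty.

1580 ± 75.0 Ω

Absolute uncertainties add in quadrature for a linear combination:
  (δR_1)² = 3.24;  (δR_2)² = 5620
δR = √(5630) = 75.0 Ω
R = 1580 Ω.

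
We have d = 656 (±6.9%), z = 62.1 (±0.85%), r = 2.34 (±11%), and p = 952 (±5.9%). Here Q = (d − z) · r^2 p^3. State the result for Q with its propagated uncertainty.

(2.81 ± 0.821) × 10^12

Let u = d − z = 594. δu = √(δd² + δz²) = √(2050 + 0.279) = 45.3, so δu/u = 0.0762.
Q is then a monomial in u, r, p:
δQ/Q = √((δu/u)² + (2·δr/r)² + (3·δp/p)²) = √(0.00581 + 0.0484 + 0.0313) = 0.292
Q = 2.81e+12, so δQ = 0.292 × 2.81e+12 = 8.21e+11.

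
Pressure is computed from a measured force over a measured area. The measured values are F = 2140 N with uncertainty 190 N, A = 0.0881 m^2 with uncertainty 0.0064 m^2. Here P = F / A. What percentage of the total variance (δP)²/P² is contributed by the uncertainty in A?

(δP/P)² = (1·δF/F)² + (-1·δA/A)²
  F term: (1×0.0888)² = 0.00788
  A term: (-1×0.0726)² = 0.00528
Total = 0.0132. Share from A = 0.00528/0.0132 = 0.401.

40.1%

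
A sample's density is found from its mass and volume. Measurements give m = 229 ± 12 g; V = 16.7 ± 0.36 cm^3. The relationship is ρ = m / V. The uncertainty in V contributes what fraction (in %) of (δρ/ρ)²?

(δρ/ρ)² = (1·δm/m)² + (-1·δV/V)²
  m term: (1×0.0524)² = 0.00275
  V term: (-1×0.0216)² = 0.000465
Total = 0.00321. Share from V = 0.000465/0.00321 = 0.145.

14.5%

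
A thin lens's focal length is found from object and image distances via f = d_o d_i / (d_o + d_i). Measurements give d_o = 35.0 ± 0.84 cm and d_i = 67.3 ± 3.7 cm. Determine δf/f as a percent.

2.46%

∂f/∂d_o = (d_i/(d_o+d_i))² = 0.433;  ∂f/∂d_i = (d_o/(d_o+d_i))² = 0.117
δf = √((∂f/∂d_o · δd_o)² + (∂f/∂d_i · δd_i)²) = √(0.132 + 0.188) = 0.565 cm
f = 23.0 cm, so δf/f = 0.565/23.0 = 0.0246.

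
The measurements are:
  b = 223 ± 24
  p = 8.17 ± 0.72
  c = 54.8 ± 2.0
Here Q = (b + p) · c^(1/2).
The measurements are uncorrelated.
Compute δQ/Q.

Let u = b + p = 231. δu = √(δb² + δp²) = √(576 + 0.518) = 24.0, so δu/u = 0.104.
Q is then a monomial in u, c:
δQ/Q = √((δu/u)² + (½·δc/c)²) = √(0.0108 + 0.000333) = 0.105

0.105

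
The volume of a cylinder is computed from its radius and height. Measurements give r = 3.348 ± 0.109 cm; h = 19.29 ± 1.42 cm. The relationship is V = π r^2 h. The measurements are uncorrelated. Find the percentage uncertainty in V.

For a monomial V ∝ r^2, h, fractional errors add in quadrature:
  (2·δr/r)² = (2×0.0326)² = 0.00424;  (1·δh/h)² = (1×0.0736)² = 0.00542
δV/V = √(0.00966) = 0.0983

9.83%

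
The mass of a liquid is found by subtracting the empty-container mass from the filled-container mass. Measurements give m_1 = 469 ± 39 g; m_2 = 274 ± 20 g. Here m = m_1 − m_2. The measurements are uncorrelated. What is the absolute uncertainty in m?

Sums and differences: (δm)² = Σ (cᵢ δxᵢ)².
  (δm_1)² = 1520;  (δm_2)² = 400
δm = √(1920) = 43.8 g

43.8 g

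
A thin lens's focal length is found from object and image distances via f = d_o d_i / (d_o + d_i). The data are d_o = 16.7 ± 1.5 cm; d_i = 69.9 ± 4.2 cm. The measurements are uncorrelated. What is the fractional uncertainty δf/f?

∂f/∂d_o = (d_i/(d_o+d_i))² = 0.652;  ∂f/∂d_i = (d_o/(d_o+d_i))² = 0.0372
δf = √((∂f/∂d_o · δd_o)² + (∂f/∂d_i · δd_i)²) = √(0.955 + 0.0244) = 0.990 cm
f = 13.5 cm, so δf/f = 0.990/13.5 = 0.0734.

0.0734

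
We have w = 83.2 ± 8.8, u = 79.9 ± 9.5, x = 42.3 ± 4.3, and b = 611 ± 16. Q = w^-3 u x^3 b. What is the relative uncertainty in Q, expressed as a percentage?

For a monomial Q ∝ w^-3, u, x^3, b, fractional errors add in quadrature:
  (-3·δw/w)² = (-3×0.106)² = 0.101;  (1·δu/u)² = (1×0.119)² = 0.0141;  (3·δx/x)² = (3×0.102)² = 0.0930;  (1·δb/b)² = (1×0.0262)² = 0.000686
δQ/Q = √(0.209) = 0.457

45.7%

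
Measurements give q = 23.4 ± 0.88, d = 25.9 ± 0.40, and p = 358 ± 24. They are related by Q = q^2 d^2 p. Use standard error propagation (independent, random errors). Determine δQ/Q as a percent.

Relative error in a monomial: (δQ/Q)² = Σ (nᵢ · δxᵢ/xᵢ)².
  (2·δq/q)² = (2×0.0376)² = 0.00566;  (2·δd/d)² = (2×0.0154)² = 0.000954;  (1·δp/p)² = (1×0.0670)² = 0.00449
δQ/Q = √(0.0111) = 0.105

10.5%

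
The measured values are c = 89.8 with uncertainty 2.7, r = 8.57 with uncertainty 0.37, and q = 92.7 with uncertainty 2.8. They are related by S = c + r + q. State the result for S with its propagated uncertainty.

S is a linear combination, so absolute uncertainties add in quadrature:
  (δc)² = 7.29;  (δr)² = 0.137;  (δq)² = 7.84
δS = √(15.3) = 3.91
S = 191.

191 ± 3.91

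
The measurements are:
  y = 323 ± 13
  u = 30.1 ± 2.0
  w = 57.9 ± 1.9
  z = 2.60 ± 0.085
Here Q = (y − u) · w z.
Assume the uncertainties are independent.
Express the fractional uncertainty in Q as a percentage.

6.45%

Let h = y − u = 293. δh = √(δy² + δu²) = √(169 + 4.00) = 13.2, so δh/h = 0.0449.
Q is then a monomial in h, w, z:
δQ/Q = √((δh/h)² + (1·δw/w)² + (1·δz/z)²) = √(0.00202 + 0.00108 + 0.00107) = 0.0645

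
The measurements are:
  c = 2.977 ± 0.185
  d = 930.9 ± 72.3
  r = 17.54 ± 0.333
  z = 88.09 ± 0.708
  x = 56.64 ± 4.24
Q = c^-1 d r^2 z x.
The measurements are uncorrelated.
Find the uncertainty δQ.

6.26e+07

For a monomial Q ∝ c^-1, d, r^2, z, x, fractional errors add in quadrature:
  (-1·δc/c)² = (-1×0.0621)² = 0.00386;  (1·δd/d)² = (1×0.0777)² = 0.00603;  (2·δr/r)² = (2×0.0190)² = 0.00144;  (1·δz/z)² = (1×0.00804)² = 6.46e-05;  (1·δx/x)² = (1×0.0749)² = 0.00560
δQ/Q = √(0.0170) = 0.130
Q = 4.8e+08, so δQ = 0.130 × 4.8e+08 = 6.26e+07.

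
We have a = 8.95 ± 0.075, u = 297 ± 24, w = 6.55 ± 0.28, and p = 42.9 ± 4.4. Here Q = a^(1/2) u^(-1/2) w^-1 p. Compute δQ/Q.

0.118

For a monomial Q ∝ a^(1/2), u^(-1/2), w^-1, p, fractional errors add in quadrature:
  (½·δa/a)² = (0.5×0.00838)² = 1.76e-05;  (−½·δu/u)² = (-0.5×0.0808)² = 0.00163;  (-1·δw/w)² = (-1×0.0427)² = 0.00183;  (1·δp/p)² = (1×0.103)² = 0.0105
δQ/Q = √(0.0140) = 0.118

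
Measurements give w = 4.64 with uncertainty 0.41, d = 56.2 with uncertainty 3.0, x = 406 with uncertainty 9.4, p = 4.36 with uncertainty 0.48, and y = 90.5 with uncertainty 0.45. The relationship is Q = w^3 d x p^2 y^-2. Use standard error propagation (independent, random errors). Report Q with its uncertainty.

Relative error in a monomial: (δQ/Q)² = Σ (nᵢ · δxᵢ/xᵢ)².
  (3·δw/w)² = (3×0.0884)² = 0.0703;  (1·δd/d)² = (1×0.0534)² = 0.00285;  (1·δx/x)² = (1×0.0232)² = 0.000536;  (2·δp/p)² = (2×0.110)² = 0.0485;  (-2·δy/y)² = (-2×0.00497)² = 9.89e-05
δQ/Q = √(0.122) = 0.350
Q = 5290, so δQ = 0.350 × 5290 = 1850.

5290 ± 1850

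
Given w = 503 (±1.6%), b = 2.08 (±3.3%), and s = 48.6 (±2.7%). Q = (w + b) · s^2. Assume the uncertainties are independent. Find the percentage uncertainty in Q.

5.63%

Let u = w + b = 505. δu = √(δw² + δb²) = √(64.8 + 0.00471) = 8.05, so δu/u = 0.0159.
Q is then a monomial in u, s:
δQ/Q = √((δu/u)² + (2·δs/s)²) = √(0.000254 + 0.00292) = 0.0563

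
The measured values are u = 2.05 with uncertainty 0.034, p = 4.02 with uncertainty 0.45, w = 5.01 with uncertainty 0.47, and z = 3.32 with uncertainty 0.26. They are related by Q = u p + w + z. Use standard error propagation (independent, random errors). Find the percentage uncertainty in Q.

6.49%

Let h = u·p = 8.24. δh/h = √((1·δu/u)² + (1·δp/p)²) = √(0.000275 + 0.0125) = 0.113, so δh = 0.933.
Q = h + w + z: δQ = √(δh² + δw² + δz²) = √(0.870 + 0.221 + 0.0676) = 1.08
Q = 16.6, so δQ/Q = 1.08/16.6 = 0.0649.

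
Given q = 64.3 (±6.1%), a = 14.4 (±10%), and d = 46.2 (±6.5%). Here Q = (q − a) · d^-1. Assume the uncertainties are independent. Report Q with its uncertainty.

Let u = q − a = 49.9. δu = √(δq² + δa²) = √(15.4 + 2.07) = 4.18, so δu/u = 0.0837.
Q is then a monomial in u, d:
δQ/Q = √((δu/u)² + (-1·δd/d)²) = √(0.00701 + 0.00423) = 0.106
Q = 1.08, so δQ = 0.106 × 1.08 = 0.114.

1.08 ± 0.114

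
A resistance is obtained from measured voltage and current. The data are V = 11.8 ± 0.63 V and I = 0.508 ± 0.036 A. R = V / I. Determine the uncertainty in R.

R is a product of powers, so relative uncertainties combine in quadrature:
  (1·δV/V)² = (1×0.0534)² = 0.00285;  (-1·δI/I)² = (-1×0.0709)² = 0.00502
δR/R = √(0.00787) = 0.0887
R = 23.2 Ω, so δR = 0.0887 × 23.2 = 2.06 Ω.

2.06 Ω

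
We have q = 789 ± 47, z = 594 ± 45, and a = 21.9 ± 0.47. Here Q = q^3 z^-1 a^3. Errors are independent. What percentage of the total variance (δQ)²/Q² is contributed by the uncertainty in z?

(δQ/Q)² = (3·δq/q)² + (-1·δz/z)² + (3·δa/a)²
  q term: (3×0.0596)² = 0.0319
  z term: (-1×0.0758)² = 0.00574
  a term: (3×0.0215)² = 0.00415
Total = 0.0418. Share from z = 0.00574/0.0418 = 0.137.

13.7%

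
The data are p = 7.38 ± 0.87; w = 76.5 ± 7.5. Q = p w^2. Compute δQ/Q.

Products/powers → add relative errors in quadrature, weighted by exponent:
  (1·δp/p)² = (1×0.118)² = 0.0139;  (2·δw/w)² = (2×0.0980)² = 0.0384
δQ/Q = √(0.0523) = 0.229

0.229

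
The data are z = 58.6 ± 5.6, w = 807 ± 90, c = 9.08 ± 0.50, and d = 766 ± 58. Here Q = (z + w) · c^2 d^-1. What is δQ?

Let u = z + w = 866. δu = √(δz² + δw²) = √(31.4 + 8100) = 90.2, so δu/u = 0.104.
Q is then a monomial in u, c, d:
δQ/Q = √((δu/u)² + (2·δc/c)² + (-1·δd/d)²) = √(0.0109 + 0.0121 + 0.00573) = 0.169
Q = 93.2, so δQ = 0.169 × 93.2 = 15.8.

15.8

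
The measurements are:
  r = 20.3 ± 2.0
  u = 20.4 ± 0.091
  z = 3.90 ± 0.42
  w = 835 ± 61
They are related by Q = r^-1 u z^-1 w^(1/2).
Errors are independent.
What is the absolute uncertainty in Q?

1.12

Relative error in a monomial: (δQ/Q)² = Σ (nᵢ · δxᵢ/xᵢ)².
  (-1·δr/r)² = (-1×0.0985)² = 0.00971;  (1·δu/u)² = (1×0.00446)² = 1.99e-05;  (-1·δz/z)² = (-1×0.108)² = 0.0116;  (½·δw/w)² = (0.5×0.0731)² = 0.00133
δQ/Q = √(0.0227) = 0.151
Q = 7.45, so δQ = 0.151 × 7.45 = 1.12.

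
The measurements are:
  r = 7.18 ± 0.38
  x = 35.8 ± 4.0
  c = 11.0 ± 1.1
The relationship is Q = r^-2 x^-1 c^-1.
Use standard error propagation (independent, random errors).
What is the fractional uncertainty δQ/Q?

Since Q is a product/quotient, work with relative uncertainties:
  (-2·δr/r)² = (-2×0.0529)² = 0.0112;  (-1·δx/x)² = (-1×0.112)² = 0.0125;  (-1·δc/c)² = (-1×0.100)² = 0.0100
δQ/Q = √(0.0337) = 0.184

0.184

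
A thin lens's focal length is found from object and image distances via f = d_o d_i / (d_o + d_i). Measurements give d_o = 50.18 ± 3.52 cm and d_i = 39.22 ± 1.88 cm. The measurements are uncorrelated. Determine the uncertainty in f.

0.900 cm

∂f/∂d_o = (d_i/(d_o+d_i))² = 0.192;  ∂f/∂d_i = (d_o/(d_o+d_i))² = 0.315
δf = √((∂f/∂d_o · δd_o)² + (∂f/∂d_i · δd_i)²) = √(0.459 + 0.351) = 0.900 cm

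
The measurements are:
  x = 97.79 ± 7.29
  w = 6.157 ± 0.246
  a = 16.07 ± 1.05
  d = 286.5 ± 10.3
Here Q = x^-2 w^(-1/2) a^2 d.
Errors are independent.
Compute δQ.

Q is a product of powers, so relative uncertainties combine in quadrature:
  (-2·δx/x)² = (-2×0.0745)² = 0.0222;  (−½·δw/w)² = (-0.5×0.0400)² = 0.000399;  (2·δa/a)² = (2×0.0653)² = 0.0171;  (1·δd/d)² = (1×0.0360)² = 0.00129
δQ/Q = √(0.0410) = 0.202
Q = 3.118, so δQ = 0.202 × 3.118 = 0.631.

0.631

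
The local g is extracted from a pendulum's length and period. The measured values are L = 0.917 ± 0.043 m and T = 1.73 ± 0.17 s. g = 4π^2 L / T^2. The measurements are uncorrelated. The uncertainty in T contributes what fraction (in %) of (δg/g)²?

94.6%

(δg/g)² = (1·δL/L)² + (-2·δT/T)²
  L term: (1×0.0469)² = 0.00220
  T term: (-2×0.0983)² = 0.0386
Total = 0.0408. Share from T = 0.0386/0.0408 = 0.946.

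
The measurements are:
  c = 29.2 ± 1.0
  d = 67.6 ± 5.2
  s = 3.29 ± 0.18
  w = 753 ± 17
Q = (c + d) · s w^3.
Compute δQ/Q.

0.103

Let u = c + d = 96.8. δu = √(δc² + δd²) = √(1.00 + 27.0) = 5.30, so δu/u = 0.0547.
Q is then a monomial in u, s, w:
δQ/Q = √((δu/u)² + (1·δs/s)² + (3·δw/w)²) = √(0.00299 + 0.00299 + 0.00459) = 0.103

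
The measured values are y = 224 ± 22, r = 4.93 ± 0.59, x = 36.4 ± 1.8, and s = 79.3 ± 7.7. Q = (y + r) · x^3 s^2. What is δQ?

1.82e+10

Let u = y + r = 229. δu = √(δy² + δr²) = √(484 + 0.348) = 22.0, so δu/u = 0.0961.
Q is then a monomial in u, x, s:
δQ/Q = √((δu/u)² + (3·δx/x)² + (2·δs/s)²) = √(0.00924 + 0.0220 + 0.0377) = 0.263
Q = 6.94e+10, so δQ = 0.263 × 6.94e+10 = 1.82e+10.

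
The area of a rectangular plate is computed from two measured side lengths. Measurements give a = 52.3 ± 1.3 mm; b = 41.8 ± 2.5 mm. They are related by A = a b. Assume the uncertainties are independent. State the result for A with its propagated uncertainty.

2190 ± 142 mm^2

Each factor contributes (exponent × relative error)² to (δA/A)²:
  (1·δa/a)² = (1×0.0249)² = 0.000618;  (1·δb/b)² = (1×0.0598)² = 0.00358
δA/A = √(0.00419) = 0.0648
A = 2190 mm^2, so δA = 0.0648 × 2190 = 142 mm^2.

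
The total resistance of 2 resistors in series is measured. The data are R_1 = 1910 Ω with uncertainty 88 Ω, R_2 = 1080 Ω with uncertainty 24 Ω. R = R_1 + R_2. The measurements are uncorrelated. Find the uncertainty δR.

91.2 Ω

R is a linear combination, so absolute uncertainties add in quadrature:
  (δR_1)² = 7740;  (δR_2)² = 576
δR = √(8320) = 91.2 Ω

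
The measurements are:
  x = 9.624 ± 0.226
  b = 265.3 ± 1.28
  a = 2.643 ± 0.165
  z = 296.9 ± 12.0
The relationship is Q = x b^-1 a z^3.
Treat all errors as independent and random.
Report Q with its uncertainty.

(2.509 ± 0.347) × 10^6

Each factor contributes (exponent × relative error)² to (δQ/Q)²:
  (1·δx/x)² = (1×0.0235)² = 0.000551;  (-1·δb/b)² = (-1×0.00482)² = 2.33e-05;  (1·δa/a)² = (1×0.0624)² = 0.00390;  (3·δz/z)² = (3×0.0404)² = 0.0147
δQ/Q = √(0.0192) = 0.138
Q = 2.509e+06, so δQ = 0.138 × 2.509e+06 = 3.47e+05.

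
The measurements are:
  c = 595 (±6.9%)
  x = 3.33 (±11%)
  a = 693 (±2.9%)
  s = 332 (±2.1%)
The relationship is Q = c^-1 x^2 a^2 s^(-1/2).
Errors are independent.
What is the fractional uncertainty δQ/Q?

0.238

Relative error in a monomial: (δQ/Q)² = Σ (nᵢ · δxᵢ/xᵢ)².
  (-1·δc/c)² = (-1×0.0690)² = 0.00476;  (2·δx/x)² = (2×0.110)² = 0.0484;  (2·δa/a)² = (2×0.0290)² = 0.00336;  (−½·δs/s)² = (-0.5×0.0210)² = 0.000110
δQ/Q = √(0.0566) = 0.238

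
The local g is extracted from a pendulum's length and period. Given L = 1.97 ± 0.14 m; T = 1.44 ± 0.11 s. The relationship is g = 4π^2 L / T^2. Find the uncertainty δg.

Products/powers → add relative errors in quadrature, weighted by exponent:
  (1·δL/L)² = (1×0.0711)² = 0.00505;  (-2·δT/T)² = (-2×0.0764)² = 0.0233
δg/g = √(0.0284) = 0.168
g = 37.5 m/s^2, so δg = 0.168 × 37.5 = 6.32 m/s^2.

6.32 m/s^2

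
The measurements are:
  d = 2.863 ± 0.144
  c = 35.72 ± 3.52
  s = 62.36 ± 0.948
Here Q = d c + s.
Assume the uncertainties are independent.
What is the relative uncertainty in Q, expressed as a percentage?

6.90%

Let p = d·c = 102.3. δp/p = √((1·δd/d)² + (1·δc/c)²) = √(0.00253 + 0.00971) = 0.111, so δp = 11.3.
Q = p + s: δQ = √(δp² + δs²) = √(128 + 0.899) = 11.4
Q = 164.6, so δQ/Q = 11.4/164.6 = 0.0690.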